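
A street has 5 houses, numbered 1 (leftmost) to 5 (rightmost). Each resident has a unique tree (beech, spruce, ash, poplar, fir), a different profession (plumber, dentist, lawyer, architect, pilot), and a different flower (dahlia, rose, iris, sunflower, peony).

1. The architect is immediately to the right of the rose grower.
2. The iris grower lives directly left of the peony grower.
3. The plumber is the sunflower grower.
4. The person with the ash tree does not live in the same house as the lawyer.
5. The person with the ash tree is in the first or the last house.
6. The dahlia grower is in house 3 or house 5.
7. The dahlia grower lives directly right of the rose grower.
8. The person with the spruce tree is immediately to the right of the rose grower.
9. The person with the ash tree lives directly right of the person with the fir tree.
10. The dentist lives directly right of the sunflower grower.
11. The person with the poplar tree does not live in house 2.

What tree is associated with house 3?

From clue 9, the person with the ash tree must be in house 5.
By clue 9, the person with the fir tree is in house 4.
The only tree still possible for house 2 is beech.
Clue 8: the rose grower is in house 2.
So house 1 gets poplar for tree.
House 3 tree: only spruce fits.
The architect is in house 3 (clue 1).
By clue 7, the dahlia grower is in house 3.
House 1's flower must be sunflower (nothing else left).
So house 4 gets iris for flower.
House 5's flower must be peony (nothing else left).
Clue 3: the plumber is in house 1.
Clue 10 places the dentist in house 2.
House 4 profession: only lawyer fits.
House 5 profession: only pilot fits.
So: house 1 = poplar/plumber/sunflower, house 2 = beech/dentist/rose, house 3 = spruce/architect/dahlia, house 4 = fir/lawyer/iris, house 5 = ash/pilot/peony.

spruce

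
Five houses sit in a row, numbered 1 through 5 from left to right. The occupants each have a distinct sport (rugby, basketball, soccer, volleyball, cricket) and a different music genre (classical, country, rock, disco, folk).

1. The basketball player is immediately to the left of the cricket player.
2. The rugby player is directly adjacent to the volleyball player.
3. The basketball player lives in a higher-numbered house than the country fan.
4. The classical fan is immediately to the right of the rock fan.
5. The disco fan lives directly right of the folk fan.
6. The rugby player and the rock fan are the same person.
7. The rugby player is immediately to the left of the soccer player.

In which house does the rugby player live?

2

The basketball player is narrowed to house 2 or 3 or 4; consider each.
Placing it in house 2 and house 3 leads to a contradiction, so it's in house 4.
By clue 1, the cricket player is in house 5.
House 5's music genre must be disco (nothing else left).
Clue 5 places the folk fan in house 4.
The rugby player is narrowed to house 1 or 2; consider each.
Placing it in house 1 leads to a contradiction, so it's in house 2.
Clue 6: the rock fan is in house 2.
Clue 7 places the soccer player in house 3.
House 1 sport: only volleyball fits.
House 1 music genre: only country fits.
The only music genre still possible for house 3 is classical.
So: house 1 = volleyball/country, house 2 = rugby/rock, house 3 = soccer/classical, house 4 = basketball/folk, house 5 = cricket/disco.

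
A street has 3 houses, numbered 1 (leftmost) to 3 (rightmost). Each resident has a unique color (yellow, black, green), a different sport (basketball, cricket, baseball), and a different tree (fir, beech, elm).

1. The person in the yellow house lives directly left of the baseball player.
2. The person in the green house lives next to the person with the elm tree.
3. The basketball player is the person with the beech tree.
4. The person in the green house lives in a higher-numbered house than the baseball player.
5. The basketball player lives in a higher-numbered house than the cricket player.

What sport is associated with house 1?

cricket

By clue 4, the person in the green house is in house 3.
Clue 4 places the baseball player in house 2.
House 1's sport must be cricket (nothing else left).
House 3's sport must be basketball (nothing else left).
By clue 1, the person in the yellow house is in house 1.
Clue 2: the person with the elm tree is in house 2.
Clue 3: the person with the beech tree is in house 3.
House 2's color must be black (nothing else left).
House 1 tree: only fir fits.
So: house 1 = yellow/cricket/fir, house 2 = black/baseball/elm, house 3 = green/basketball/beech.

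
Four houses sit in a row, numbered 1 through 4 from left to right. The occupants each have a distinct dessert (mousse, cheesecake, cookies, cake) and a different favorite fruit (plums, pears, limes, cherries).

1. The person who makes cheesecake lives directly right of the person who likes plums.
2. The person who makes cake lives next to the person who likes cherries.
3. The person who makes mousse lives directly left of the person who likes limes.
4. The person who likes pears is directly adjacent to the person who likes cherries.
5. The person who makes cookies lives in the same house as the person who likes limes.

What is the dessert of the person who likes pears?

The person who makes cheesecake is narrowed to house 2 or 3 or 4; consider each.
Placing it in house 3 and house 4 leads to a contradiction, so it's in house 2.
Clue 1 places the person who likes plums in house 1.
Clue 5 places the person who makes cookies in house 4.
From clue 5, the person who likes limes must be in house 4.
Clue 2: the person who likes cherries is in house 2.
Clue 3: the person who makes mousse is in house 3.
Clue 4: the person who likes pears is in house 3.
The only dessert still possible for house 1 is cake.
So: house 1 = cake/plums, house 2 = cheesecake/cherries, house 3 = mousse/pears, house 4 = cookies/limes.

mousse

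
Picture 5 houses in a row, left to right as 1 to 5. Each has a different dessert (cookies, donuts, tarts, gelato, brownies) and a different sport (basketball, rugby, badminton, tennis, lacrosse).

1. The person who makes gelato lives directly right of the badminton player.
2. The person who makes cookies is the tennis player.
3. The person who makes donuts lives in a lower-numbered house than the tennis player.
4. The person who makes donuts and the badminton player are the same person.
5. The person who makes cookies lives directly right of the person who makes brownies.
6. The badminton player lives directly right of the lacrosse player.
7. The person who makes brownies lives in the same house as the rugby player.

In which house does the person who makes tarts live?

House 1 dessert: only tarts fits.
The person who makes brownies is narrowed to house 2 or 3 or 4; consider each.
Placing it in house 2 and house 3 leads to a contradiction, so it's in house 4.
From clue 5, the person who makes cookies must be in house 5.
Clue 7 places the rugby player in house 4.
House 2 dessert: only donuts fits.
House 3's dessert must be gelato (nothing else left).
Clue 1 places the badminton player in house 2.
By clue 2, the tennis player is in house 5.
From clue 6, the lacrosse player must be in house 1.
That leaves basketball as the sport for house 3.
So: house 1 = tarts/lacrosse, house 2 = donuts/badminton, house 3 = gelato/basketball, house 4 = brownies/rugby, house 5 = cookies/tennis.

1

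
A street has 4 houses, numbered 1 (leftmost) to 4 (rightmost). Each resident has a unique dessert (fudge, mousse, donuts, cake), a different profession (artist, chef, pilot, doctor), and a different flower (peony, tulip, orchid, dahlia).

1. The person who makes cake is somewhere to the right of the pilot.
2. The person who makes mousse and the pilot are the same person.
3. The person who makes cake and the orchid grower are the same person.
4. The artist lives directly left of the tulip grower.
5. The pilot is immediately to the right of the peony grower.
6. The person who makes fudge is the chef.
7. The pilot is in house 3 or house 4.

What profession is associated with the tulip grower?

Clue 7 places the pilot in house 3.
Clue 1 places the person who makes cake in house 4.
Clue 2: the person who makes mousse is in house 3.
Clue 3: the orchid grower is in house 4.
Clue 5 places the peony grower in house 2.
That leaves dahlia as the flower for house 1.
House 3 flower: only tulip fits.
Clue 4 places the artist in house 2.
House 1 profession: only chef fits.
That leaves doctor as the profession for house 4.
By clue 6, the person who makes fudge is in house 1.
House 2's dessert must be donuts (nothing else left).
So: house 1 = fudge/chef/dahlia, house 2 = donuts/artist/peony, house 3 = mousse/pilot/tulip, house 4 = cake/doctor/orchid.

pilot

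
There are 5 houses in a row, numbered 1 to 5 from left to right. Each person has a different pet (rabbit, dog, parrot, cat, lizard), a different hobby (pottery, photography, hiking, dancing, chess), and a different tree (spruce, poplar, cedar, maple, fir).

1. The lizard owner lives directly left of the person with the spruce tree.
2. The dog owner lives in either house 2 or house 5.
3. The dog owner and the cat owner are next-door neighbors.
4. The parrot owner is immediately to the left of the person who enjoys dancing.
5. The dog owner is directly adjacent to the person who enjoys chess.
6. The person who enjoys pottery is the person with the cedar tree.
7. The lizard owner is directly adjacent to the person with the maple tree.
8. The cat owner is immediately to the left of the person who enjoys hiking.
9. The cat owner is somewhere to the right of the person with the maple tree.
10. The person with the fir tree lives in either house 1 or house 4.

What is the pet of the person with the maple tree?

The cat owner is narrowed to house 3 or 4; consider each.
Placing it in house 3 leads to a contradiction, so it's in house 4.
From clue 3, the dog owner must be in house 5.
By clue 5, the person who enjoys chess is in house 4.
From clue 8, the person who enjoys hiking must be in house 5.
House 5's tree must be poplar (nothing else left).
The parrot owner is narrowed to house 1 or 2; consider each.
Placing it in house 2 leads to a contradiction, so it's in house 1.
Clue 4: the person who enjoys dancing is in house 2.
House 2 tree: only maple fits.
By clue 7, the lizard owner is in house 3.
So house 2 gets rabbit for pet.
From clue 1, the person with the spruce tree must be in house 4.
House 1 tree: only fir fits.
The only tree still possible for house 3 is cedar.
From clue 6, the person who enjoys pottery must be in house 3.
That leaves photography as the hobby for house 1.
So: house 1 = parrot/photography/fir, house 2 = rabbit/dancing/maple, house 3 = lizard/pottery/cedar, house 4 = cat/chess/spruce, house 5 = dog/hiking/poplar.

rabbit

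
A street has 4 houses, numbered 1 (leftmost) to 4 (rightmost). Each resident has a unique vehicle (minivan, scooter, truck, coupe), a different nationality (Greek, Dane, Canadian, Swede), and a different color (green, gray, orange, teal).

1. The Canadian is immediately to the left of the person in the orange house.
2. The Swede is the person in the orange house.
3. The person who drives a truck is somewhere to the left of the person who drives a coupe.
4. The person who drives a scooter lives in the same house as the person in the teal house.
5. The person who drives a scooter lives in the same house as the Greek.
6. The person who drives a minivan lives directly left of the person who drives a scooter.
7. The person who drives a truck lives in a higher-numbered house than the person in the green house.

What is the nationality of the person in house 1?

That leaves minivan as the vehicle for house 1.
The person who drives a scooter is in house 2 (clue 6).
House 3's vehicle must be truck (nothing else left).
The only vehicle still possible for house 4 is coupe.
Clue 4 places the person in the teal house in house 2.
From clue 5, the Greek must be in house 2.
From clue 1, the Canadian must be in house 3.
By clue 1, the person in the orange house is in house 4.
By clue 2, the Swede is in house 4.
The only nationality still possible for house 1 is Dane.
House 1 color: only green fits.
So house 3 gets gray for color.
So: house 1 = minivan/Dane/green, house 2 = scooter/Greek/teal, house 3 = truck/Canadian/gray, house 4 = coupe/Swede/orange.

Dane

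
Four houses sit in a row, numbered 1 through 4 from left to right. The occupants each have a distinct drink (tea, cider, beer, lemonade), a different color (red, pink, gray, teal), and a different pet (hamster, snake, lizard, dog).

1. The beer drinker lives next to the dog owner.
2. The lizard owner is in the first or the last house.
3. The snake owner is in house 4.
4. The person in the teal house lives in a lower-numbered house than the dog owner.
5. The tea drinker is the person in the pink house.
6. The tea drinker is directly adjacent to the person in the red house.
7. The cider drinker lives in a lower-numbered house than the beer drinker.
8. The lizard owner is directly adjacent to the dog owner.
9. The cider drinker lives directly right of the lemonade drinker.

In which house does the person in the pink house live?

4

The snake owner is in house 4 (clue 3).
So house 1 gets lizard for pet.
From clue 8, the dog owner must be in house 2.
So house 3 gets hamster for pet.
Clue 1 places the beer drinker in house 3.
The person in the teal house is in house 1 (clue 4).
Clue 7: the cider drinker is in house 2.
By clue 9, the lemonade drinker is in house 1.
The only drink still possible for house 4 is tea.
By clue 5, the person in the pink house is in house 4.
Clue 6: the person in the red house is in house 3.
So house 2 gets gray for color.
So: house 1 = lemonade/teal/lizard, house 2 = cider/gray/dog, house 3 = beer/red/hamster, house 4 = tea/pink/snake.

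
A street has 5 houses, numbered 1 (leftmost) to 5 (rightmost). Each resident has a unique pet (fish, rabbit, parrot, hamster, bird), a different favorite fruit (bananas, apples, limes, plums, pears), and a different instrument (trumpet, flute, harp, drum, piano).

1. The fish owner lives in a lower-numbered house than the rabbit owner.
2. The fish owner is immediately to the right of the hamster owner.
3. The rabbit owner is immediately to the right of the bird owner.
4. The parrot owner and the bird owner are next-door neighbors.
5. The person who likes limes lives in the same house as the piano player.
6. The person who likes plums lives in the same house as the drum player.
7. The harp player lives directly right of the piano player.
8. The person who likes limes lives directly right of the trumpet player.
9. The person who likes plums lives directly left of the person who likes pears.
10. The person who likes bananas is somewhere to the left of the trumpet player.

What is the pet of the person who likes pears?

The person who likes bananas is narrowed to house 1 or 2; consider each.
Placing it in house 2 leads to a contradiction, so it's in house 1.
So house 1 gets flute for instrument.
The only instrument still possible for house 5 is harp.
From clue 7, the piano player must be in house 4.
Clue 5 places the person who likes limes in house 4.
The trumpet player is in house 3 (clue 8).
House 3's favorite fruit must be pears (nothing else left).
That leaves apples as the favorite fruit for house 5.
House 2 instrument: only drum fits.
That leaves plums as the favorite fruit for house 2.
The bird owner is narrowed to house 2 or 3 or 4; consider each.
Placing it in house 2 and house 3 leads to a contradiction, so it's in house 4.
Clue 3: the rabbit owner is in house 5.
So house 1 gets hamster for pet.
So house 2 gets fish for pet.
The only pet still possible for house 3 is parrot.
So: house 1 = hamster/bananas/flute, house 2 = fish/plums/drum, house 3 = parrot/pears/trumpet, house 4 = bird/limes/piano, house 5 = rabbit/apples/harp.

parrot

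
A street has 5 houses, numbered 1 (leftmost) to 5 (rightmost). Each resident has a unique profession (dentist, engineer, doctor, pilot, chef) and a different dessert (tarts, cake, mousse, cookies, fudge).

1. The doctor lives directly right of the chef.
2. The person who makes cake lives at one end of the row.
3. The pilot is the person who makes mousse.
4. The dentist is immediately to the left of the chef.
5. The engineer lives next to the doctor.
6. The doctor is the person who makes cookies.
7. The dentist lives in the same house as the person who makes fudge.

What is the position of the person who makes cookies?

4

The person who makes cake is narrowed to house 1 or 5; consider each.
Placing it in house 1 leads to a contradiction, so it's in house 5.
The only profession still possible for house 5 is engineer.
By clue 5, the doctor is in house 4.
Clue 6: the person who makes cookies is in house 4.
From clue 1, the chef must be in house 3.
Clue 4 places the dentist in house 2.
Clue 7 places the person who makes fudge in house 2.
So house 1 gets pilot for profession.
By clue 3, the person who makes mousse is in house 1.
The only dessert still possible for house 3 is tarts.
So: house 1 = pilot/mousse, house 2 = dentist/fudge, house 3 = chef/tarts, house 4 = doctor/cookies, house 5 = engineer/cake.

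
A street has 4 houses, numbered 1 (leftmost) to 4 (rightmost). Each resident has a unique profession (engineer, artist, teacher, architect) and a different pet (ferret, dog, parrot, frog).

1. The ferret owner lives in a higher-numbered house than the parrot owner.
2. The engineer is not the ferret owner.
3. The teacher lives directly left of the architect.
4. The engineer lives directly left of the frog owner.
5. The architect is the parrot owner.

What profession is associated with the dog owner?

engineer

The only profession still possible for house 4 is artist.
The only pet still possible for house 1 is dog.
The architect is narrowed to house 2 or 3; consider each.
Placing it in house 2 leads to a contradiction, so it's in house 3.
The teacher is in house 2 (clue 3).
By clue 5, the parrot owner is in house 3.
So house 1 gets engineer for profession.
House 2 pet: only frog fits.
House 4 pet: only ferret fits.
So: house 1 = engineer/dog, house 2 = teacher/frog, house 3 = architect/parrot, house 4 = artist/ferret.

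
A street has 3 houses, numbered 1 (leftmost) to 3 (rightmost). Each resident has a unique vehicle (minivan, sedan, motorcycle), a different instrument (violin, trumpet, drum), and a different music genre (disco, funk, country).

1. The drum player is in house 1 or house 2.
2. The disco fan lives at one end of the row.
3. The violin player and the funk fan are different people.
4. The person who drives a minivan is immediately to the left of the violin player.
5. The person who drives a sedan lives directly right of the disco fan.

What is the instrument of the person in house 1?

drum

From clue 5, the person who drives a sedan must be in house 2.
By clue 5, the disco fan is in house 1.
So house 3 gets motorcycle for vehicle.
The violin player is in house 2 (clue 4).
House 1 vehicle: only minivan fits.
House 1's instrument must be drum (nothing else left).
House 3 instrument: only trumpet fits.
Clue 3 places the funk fan in house 3.
That leaves country as the music genre for house 2.
So: house 1 = minivan/drum/disco, house 2 = sedan/violin/country, house 3 = motorcycle/trumpet/funk.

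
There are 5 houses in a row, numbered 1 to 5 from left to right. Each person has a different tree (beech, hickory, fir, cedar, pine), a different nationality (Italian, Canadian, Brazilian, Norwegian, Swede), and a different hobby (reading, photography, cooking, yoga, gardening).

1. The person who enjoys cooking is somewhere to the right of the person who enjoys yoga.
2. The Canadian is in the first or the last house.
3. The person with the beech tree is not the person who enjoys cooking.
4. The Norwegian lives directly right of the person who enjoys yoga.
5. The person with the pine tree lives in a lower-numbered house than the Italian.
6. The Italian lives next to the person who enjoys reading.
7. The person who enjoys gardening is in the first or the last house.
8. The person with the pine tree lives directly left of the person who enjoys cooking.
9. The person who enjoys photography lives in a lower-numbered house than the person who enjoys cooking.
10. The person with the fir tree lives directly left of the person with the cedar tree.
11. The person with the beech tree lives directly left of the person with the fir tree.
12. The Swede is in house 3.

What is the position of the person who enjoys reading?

Clue 12: the Swede is in house 3.
The Canadian is narrowed to house 1 or 5; consider each.
Placing it in house 5 leads to a contradiction, so it's in house 1.
The person who enjoys gardening is narrowed to house 1 or 5; consider each.
Placing it in house 5 leads to a contradiction, so it's in house 1.
House 2 hobby: only photography fits.
House 2's nationality must be Brazilian (nothing else left).
The person with the pine tree is narrowed to house 3 or 4; consider each.
Placing it in house 3 leads to a contradiction, so it's in house 4.
The Italian is in house 5 (clue 5).
The person who enjoys reading is in house 4 (clue 6).
By clue 8, the person who enjoys cooking is in house 5.
House 4 nationality: only Norwegian fits.
House 3's hobby must be yoga (nothing else left).
The person with the fir tree is in house 2 (clue 10).
Clue 10: the person with the cedar tree is in house 3.
Clue 11: the person with the beech tree is in house 1.
House 5 tree: only hickory fits.
So: house 1 = beech/Canadian/gardening, house 2 = fir/Brazilian/photography, house 3 = cedar/Swede/yoga, house 4 = pine/Norwegian/reading, house 5 = hickory/Italian/cooking.

4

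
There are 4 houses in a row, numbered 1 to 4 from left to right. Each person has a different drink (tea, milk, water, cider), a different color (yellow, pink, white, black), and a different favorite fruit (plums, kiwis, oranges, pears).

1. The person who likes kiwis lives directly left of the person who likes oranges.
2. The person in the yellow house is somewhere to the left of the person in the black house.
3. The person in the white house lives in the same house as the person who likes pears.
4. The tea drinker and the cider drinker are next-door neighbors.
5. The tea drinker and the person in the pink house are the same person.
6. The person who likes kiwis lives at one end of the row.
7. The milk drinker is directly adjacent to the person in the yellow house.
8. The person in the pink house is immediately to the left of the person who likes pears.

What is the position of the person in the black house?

2

From clue 6, the person who likes kiwis must be in house 1.
Clue 1 places the person who likes oranges in house 2.
House 1 color: only yellow fits.
Clue 7 places the milk drinker in house 2.
By clue 4, the cider drinker is in house 4.
By clue 5, the person in the pink house is in house 3.
Clue 8: the person who likes pears is in house 4.
House 1 drink: only water fits.
That leaves tea as the drink for house 3.
House 2 color: only black fits.
So house 4 gets white for color.
House 3's favorite fruit must be plums (nothing else left).
So: house 1 = water/yellow/kiwis, house 2 = milk/black/oranges, house 3 = tea/pink/plums, house 4 = cider/white/pears.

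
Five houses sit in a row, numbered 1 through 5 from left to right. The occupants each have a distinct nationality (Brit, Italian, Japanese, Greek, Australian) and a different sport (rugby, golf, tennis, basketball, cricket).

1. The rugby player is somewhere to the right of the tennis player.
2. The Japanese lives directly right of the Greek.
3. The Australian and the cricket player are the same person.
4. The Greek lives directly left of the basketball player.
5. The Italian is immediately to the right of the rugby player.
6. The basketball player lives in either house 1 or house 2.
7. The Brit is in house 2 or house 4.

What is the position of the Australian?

3

Clue 6 places the basketball player in house 2.
From clue 4, the Greek must be in house 1.
Clue 2: the Japanese is in house 2.
So house 3 gets Australian for nationality.
That leaves Italian as the nationality for house 5.
The cricket player is in house 3 (clue 3).
From clue 5, the rugby player must be in house 4.
So house 4 gets Brit for nationality.
That leaves golf as the sport for house 5.
House 1's sport must be tennis (nothing else left).
So: house 1 = Greek/tennis, house 2 = Japanese/basketball, house 3 = Australian/cricket, house 4 = Brit/rugby, house 5 = Italian/golf.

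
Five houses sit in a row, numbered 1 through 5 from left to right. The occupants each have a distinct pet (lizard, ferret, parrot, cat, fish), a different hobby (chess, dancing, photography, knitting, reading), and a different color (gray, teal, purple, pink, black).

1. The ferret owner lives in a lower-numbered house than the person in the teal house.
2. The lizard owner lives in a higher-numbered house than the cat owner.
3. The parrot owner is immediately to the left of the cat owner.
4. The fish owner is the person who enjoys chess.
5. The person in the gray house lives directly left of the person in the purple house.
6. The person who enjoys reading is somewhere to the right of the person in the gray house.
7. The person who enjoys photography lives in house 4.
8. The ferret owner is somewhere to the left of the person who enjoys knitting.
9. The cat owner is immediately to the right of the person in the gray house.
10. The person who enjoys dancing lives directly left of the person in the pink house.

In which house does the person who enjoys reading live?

5

From clue 7, the person who enjoys photography must be in house 4.
The cat owner is narrowed to house 2 or 3 or 4; consider each.
Placing it in house 2 and house 3 leads to a contradiction, so it's in house 4.
From clue 2, the lizard owner must be in house 5.
Clue 3: the parrot owner is in house 3.
From clue 9, the person in the gray house must be in house 3.
House 1's color must be black (nothing else left).
That leaves teal as the color for house 5.
Clue 5 places the person in the purple house in house 4.
By clue 6, the person who enjoys reading is in house 5.
The only color still possible for house 2 is pink.
Clue 10: the person who enjoys dancing is in house 1.
That leaves knitting as the hobby for house 3.
Clue 4: the fish owner is in house 2.
House 1 pet: only ferret fits.
The only hobby still possible for house 2 is chess.
So: house 1 = ferret/dancing/black, house 2 = fish/chess/pink, house 3 = parrot/knitting/gray, house 4 = cat/photography/purple, house 5 = lizard/reading/teal.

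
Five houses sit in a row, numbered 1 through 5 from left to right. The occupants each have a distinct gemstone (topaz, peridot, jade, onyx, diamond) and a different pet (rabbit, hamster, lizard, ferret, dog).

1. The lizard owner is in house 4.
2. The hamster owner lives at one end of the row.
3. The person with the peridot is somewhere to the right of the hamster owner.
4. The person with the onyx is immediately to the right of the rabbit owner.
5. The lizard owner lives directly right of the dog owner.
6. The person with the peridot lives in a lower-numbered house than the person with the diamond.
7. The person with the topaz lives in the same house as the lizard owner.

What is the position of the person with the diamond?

Clue 1: the lizard owner is in house 4.
From clue 3, the hamster owner must be in house 1.
Clue 5: the dog owner is in house 3.
The person with the topaz is in house 4 (clue 7).
The only gemstone still possible for house 1 is jade.
So house 5 gets ferret for pet.
From clue 4, the person with the onyx must be in house 3.
House 2's gemstone must be peridot (nothing else left).
So house 5 gets diamond for gemstone.
The only pet still possible for house 2 is rabbit.
So: house 1 = jade/hamster, house 2 = peridot/rabbit, house 3 = onyx/dog, house 4 = topaz/lizard, house 5 = diamond/ferret.

5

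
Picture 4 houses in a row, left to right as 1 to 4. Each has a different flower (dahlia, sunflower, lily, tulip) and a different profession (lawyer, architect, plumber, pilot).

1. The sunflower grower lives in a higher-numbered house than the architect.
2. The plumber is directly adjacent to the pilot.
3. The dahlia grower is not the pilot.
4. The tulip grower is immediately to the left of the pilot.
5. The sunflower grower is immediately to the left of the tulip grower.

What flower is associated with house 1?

dahlia

From clue 5, the sunflower grower must be in house 2.
Clue 5 places the tulip grower in house 3.
The architect is in house 1 (clue 1).
Clue 4: the pilot is in house 4.
The plumber is in house 3 (clue 2).
By clue 3, the dahlia grower is in house 1.
The only flower still possible for house 4 is lily.
So house 2 gets lawyer for profession.
So: house 1 = dahlia/architect, house 2 = sunflower/lawyer, house 3 = tulip/plumber, house 4 = lily/pilot.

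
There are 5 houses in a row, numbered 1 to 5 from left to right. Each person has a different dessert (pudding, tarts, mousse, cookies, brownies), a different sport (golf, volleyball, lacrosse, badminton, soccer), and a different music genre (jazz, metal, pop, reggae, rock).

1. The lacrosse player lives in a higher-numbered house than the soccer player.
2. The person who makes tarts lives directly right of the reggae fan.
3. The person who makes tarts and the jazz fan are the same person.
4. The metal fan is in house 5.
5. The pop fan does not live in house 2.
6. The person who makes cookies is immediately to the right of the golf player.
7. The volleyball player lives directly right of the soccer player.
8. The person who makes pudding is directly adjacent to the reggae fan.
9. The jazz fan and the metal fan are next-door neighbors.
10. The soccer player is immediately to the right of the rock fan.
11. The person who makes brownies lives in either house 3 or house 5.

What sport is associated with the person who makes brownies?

lacrosse

Clue 4 places the metal fan in house 5.
The jazz fan is in house 4 (clue 9).
Clue 3 places the person who makes tarts in house 4.
From clue 2, the reggae fan must be in house 3.
Clue 8: the person who makes pudding is in house 2.
The only dessert still possible for house 1 is mousse.
That leaves rock as the music genre for house 2.
By clue 10, the soccer player is in house 3.
House 1's sport must be badminton (nothing else left).
House 2's sport must be golf (nothing else left).
House 1's music genre must be pop (nothing else left).
Clue 6 places the person who makes cookies in house 3.
By clue 7, the volleyball player is in house 4.
That leaves brownies as the dessert for house 5.
House 5's sport must be lacrosse (nothing else left).
So: house 1 = mousse/badminton/pop, house 2 = pudding/golf/rock, house 3 = cookies/soccer/reggae, house 4 = tarts/volleyball/jazz, house 5 = brownies/lacrosse/metal.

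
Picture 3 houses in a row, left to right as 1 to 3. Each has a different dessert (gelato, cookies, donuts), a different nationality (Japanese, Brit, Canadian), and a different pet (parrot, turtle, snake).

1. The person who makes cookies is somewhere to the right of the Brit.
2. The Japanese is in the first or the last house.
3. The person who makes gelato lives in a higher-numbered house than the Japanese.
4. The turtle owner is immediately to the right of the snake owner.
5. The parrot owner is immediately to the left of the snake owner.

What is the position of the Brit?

The Japanese is in house 1 (clue 3).
Clue 5 places the parrot owner in house 1.
By clue 5, the snake owner is in house 2.
That leaves donuts as the dessert for house 1.
That leaves Brit as the nationality for house 2.
House 3's nationality must be Canadian (nothing else left).
House 3 pet: only turtle fits.
By clue 1, the person who makes cookies is in house 3.
The only dessert still possible for house 2 is gelato.
So: house 1 = donuts/Japanese/parrot, house 2 = gelato/Brit/snake, house 3 = cookies/Canadian/turtle.

2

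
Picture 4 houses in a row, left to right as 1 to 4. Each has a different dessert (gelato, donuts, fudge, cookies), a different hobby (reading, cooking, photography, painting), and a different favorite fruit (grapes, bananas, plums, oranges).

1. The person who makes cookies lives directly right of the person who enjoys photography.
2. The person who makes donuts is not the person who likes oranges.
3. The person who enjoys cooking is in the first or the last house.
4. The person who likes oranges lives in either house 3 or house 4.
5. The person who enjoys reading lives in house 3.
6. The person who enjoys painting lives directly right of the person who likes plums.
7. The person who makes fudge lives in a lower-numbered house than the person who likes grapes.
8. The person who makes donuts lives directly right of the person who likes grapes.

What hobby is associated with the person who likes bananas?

reading

Clue 5: the person who enjoys reading is in house 3.
The person who makes cookies is narrowed to house 2 or 3; consider each.
Placing it in house 3 leads to a contradiction, so it's in house 2.
Clue 1: the person who enjoys photography is in house 1.
House 2 hobby: only painting fits.
So house 4 gets cooking for hobby.
Clue 6 places the person who likes plums in house 1.
House 1 dessert: only fudge fits.
The person who makes donuts is narrowed to house 3 or 4; consider each.
Placing it in house 4 leads to a contradiction, so it's in house 3.
By clue 2, the person who likes oranges is in house 4.
Clue 8: the person who likes grapes is in house 2.
So house 4 gets gelato for dessert.
House 3 favorite fruit: only bananas fits.
So: house 1 = fudge/photography/plums, house 2 = cookies/painting/grapes, house 3 = donuts/reading/bananas, house 4 = gelato/cooking/oranges.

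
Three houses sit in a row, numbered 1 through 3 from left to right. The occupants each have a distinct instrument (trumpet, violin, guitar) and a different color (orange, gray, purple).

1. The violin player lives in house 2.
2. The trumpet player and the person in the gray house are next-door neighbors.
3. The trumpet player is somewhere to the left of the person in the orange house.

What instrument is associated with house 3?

guitar

Clue 1: the violin player is in house 2.
So house 3 gets guitar for instrument.
The person in the gray house is in house 2 (clue 2).
House 1's instrument must be trumpet (nothing else left).
House 1 color: only purple fits.
So house 3 gets orange for color.
So: house 1 = trumpet/purple, house 2 = violin/gray, house 3 = guitar/orange.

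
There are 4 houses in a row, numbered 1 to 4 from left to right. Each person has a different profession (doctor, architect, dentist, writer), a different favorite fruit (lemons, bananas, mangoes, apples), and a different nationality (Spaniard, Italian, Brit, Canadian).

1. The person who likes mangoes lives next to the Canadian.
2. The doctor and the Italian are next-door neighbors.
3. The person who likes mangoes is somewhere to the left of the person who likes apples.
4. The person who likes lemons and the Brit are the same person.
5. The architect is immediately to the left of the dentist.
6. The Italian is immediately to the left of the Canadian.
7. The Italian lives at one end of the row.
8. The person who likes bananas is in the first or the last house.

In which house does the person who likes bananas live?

4

Clue 7: the Italian is in house 1.
The doctor is in house 2 (clue 2).
The Canadian is in house 2 (clue 6).
Clue 5 places the architect in house 3.
The dentist is in house 4 (clue 5).
The only profession still possible for house 1 is writer.
That leaves apples as the favorite fruit for house 2.
By clue 3, the person who likes mangoes is in house 1.
House 3's favorite fruit must be lemons (nothing else left).
The only favorite fruit still possible for house 4 is bananas.
Clue 4: the Brit is in house 3.
The only nationality still possible for house 4 is Spaniard.
So: house 1 = writer/mangoes/Italian, house 2 = doctor/apples/Canadian, house 3 = architect/lemons/Brit, house 4 = dentist/bananas/Spaniard.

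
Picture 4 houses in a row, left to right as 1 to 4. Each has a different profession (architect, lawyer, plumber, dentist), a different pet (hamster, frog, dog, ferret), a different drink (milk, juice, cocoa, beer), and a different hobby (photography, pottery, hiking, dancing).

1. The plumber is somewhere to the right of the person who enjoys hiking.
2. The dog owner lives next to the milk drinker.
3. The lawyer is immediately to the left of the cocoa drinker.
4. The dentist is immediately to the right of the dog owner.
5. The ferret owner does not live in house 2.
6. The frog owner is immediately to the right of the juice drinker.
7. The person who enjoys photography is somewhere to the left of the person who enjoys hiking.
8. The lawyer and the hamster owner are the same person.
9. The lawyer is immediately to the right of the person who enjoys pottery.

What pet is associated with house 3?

House 1's profession must be architect (nothing else left).
So house 4 gets dancing for hobby.
The only hobby still possible for house 3 is hiking.
By clue 1, the plumber is in house 4.
The dentist is narrowed to house 2 or 3; consider each.
Placing it in house 3 leads to a contradiction, so it's in house 2.
The dog owner is in house 1 (clue 4).
So house 3 gets lawyer for profession.
Clue 2 places the milk drinker in house 2.
Clue 3: the cocoa drinker is in house 4.
By clue 8, the hamster owner is in house 3.
Clue 9 places the person who enjoys pottery in house 2.
That leaves frog as the pet for house 2.
House 4 pet: only ferret fits.
House 1 hobby: only photography fits.
By clue 6, the juice drinker is in house 1.
So house 3 gets beer for drink.
So: house 1 = architect/dog/juice/photography, house 2 = dentist/frog/milk/pottery, house 3 = lawyer/hamster/beer/hiking, house 4 = plumber/ferret/cocoa/dancing.

hamster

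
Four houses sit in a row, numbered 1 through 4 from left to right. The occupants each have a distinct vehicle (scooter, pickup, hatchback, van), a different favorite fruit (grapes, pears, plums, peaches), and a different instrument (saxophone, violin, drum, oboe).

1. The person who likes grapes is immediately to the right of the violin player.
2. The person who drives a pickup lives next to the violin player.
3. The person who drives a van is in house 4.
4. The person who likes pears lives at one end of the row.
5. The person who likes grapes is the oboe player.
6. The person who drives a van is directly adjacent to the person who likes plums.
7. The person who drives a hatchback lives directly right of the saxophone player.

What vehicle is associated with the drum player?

scooter

By clue 3, the person who drives a van is in house 4.
Clue 6: the person who likes plums is in house 3.
Clue 2: the person who drives a pickup is in house 2.
So house 1 gets scooter for vehicle.
House 3's vehicle must be hatchback (nothing else left).
Clue 7: the saxophone player is in house 2.
So house 4 gets oboe for instrument.
The person who likes grapes is in house 4 (clue 5).
House 1 favorite fruit: only pears fits.
The only favorite fruit still possible for house 2 is peaches.
From clue 1, the violin player must be in house 3.
House 1 instrument: only drum fits.
So: house 1 = scooter/pears/drum, house 2 = pickup/peaches/saxophone, house 3 = hatchback/plums/violin, house 4 = van/grapes/oboe.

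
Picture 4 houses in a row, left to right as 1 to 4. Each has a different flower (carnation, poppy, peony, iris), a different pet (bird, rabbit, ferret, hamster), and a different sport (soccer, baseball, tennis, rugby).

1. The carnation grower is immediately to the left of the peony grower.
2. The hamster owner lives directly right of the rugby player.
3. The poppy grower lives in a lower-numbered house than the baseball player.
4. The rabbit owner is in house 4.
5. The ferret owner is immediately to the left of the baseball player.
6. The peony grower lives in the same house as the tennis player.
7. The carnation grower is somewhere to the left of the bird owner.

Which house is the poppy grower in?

From clue 4, the rabbit owner must be in house 4.
House 1's pet must be ferret (nothing else left).
The baseball player is in house 2 (clue 5).
House 1's sport must be rugby (nothing else left).
Clue 2: the hamster owner is in house 2.
The poppy grower is in house 1 (clue 3).
By clue 6, the peony grower is in house 3.
By clue 6, the tennis player is in house 3.
That leaves iris as the flower for house 4.
So house 3 gets bird for pet.
House 4 sport: only soccer fits.
That leaves carnation as the flower for house 2.
So: house 1 = poppy/ferret/rugby, house 2 = carnation/hamster/baseball, house 3 = peony/bird/tennis, house 4 = iris/rabbit/soccer.

1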